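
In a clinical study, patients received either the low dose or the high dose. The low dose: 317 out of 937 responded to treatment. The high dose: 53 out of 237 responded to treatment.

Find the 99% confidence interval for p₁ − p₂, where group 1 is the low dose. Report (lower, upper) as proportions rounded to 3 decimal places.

p̂₁ = 317/937 = 0.3383 and p̂₂ = 53/237 = 0.2236.
SE₁ = √(p̂₁(1−p̂₁)/n₁) = √(0.3383·0.6617/937) = 0.01546; SE₂ = √(0.2236·0.7764/237) = 0.02706.
Independent samples: SE of the difference = √(SE₁² + SE₂²) = √(0.0002390116 + 0.0007322436) = 0.03116.
z* for 99% confidence is 2.576, so the margin of error is 2.576 × 0.03116 = 0.08027.
Point estimate p̂₁ − p̂₂ = 0.3383 − 0.2236 = 0.1147.
0.1147 ± 0.08027 → (0.034, 0.195).

(0.034, 0.195)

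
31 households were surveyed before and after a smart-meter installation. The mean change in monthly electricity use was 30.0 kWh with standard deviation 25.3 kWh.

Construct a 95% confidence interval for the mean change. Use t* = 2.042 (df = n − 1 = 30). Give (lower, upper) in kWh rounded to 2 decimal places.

(20.72, 39.28)

This is a matched-pairs design, so SE = s_d/√n = 25.3/√31 = 4.5440.
Margin = 2.042 × 4.5440 = 9.2788; the interval is 30.0 ± 9.2788 = (20.72, 39.28).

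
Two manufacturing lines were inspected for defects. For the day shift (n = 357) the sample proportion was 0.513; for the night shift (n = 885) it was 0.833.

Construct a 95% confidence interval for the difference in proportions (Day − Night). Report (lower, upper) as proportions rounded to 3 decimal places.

(-0.377, -0.263)

The two standard errors are √(0.5130×0.4870/357) = 0.02645 and √(0.8330×0.1670/885) = 0.01254.
Because the samples are independent, SE_diff = √(0.02645² + 0.01254²) = 0.02927.
Using z* = 1.960 for 95%, ME = 1.960 × 0.02927 = 0.05737.
p̂₁ − p̂₂ = -0.3200; interval -0.3200 ± 0.05737 gives (-0.377, -0.263).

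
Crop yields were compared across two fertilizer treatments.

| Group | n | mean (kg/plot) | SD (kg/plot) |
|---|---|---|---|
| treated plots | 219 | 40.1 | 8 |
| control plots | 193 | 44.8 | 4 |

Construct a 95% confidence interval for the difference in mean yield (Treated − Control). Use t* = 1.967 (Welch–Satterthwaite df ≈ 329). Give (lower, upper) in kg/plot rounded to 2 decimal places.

(-5.90, -3.50)

Per-group SEs: s₁/√n₁ = 8/√219 = 0.5406, s₂/√n₂ = 4/√193 = 0.2879.
Unpooled SE of the difference: √(0.29224836 + 0.08288641) = 0.6125.
Margin of error = t* · SE = 1.967 × 0.6125 = 1.2048.
x̄₁ − x̄₂ = 40.1 − 44.8 = -4.7000.
CI: -4.7000 ± 1.2048 = (-5.90, -3.50).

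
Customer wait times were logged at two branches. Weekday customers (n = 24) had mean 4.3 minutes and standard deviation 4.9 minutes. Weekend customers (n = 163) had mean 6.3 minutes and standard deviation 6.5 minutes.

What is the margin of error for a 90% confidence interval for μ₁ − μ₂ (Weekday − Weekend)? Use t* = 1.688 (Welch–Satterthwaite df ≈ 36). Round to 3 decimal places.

Per-group SEs: s₁/√n₁ = 4.9/√24 = 1.0002, s₂/√n₂ = 6.5/√163 = 0.5091.
Unpooled SE of the difference: √(1.00040004 + 0.25918281) = 1.1223.
Margin of error = t* · SE = 1.688 × 1.1223 = 1.8944.

1.894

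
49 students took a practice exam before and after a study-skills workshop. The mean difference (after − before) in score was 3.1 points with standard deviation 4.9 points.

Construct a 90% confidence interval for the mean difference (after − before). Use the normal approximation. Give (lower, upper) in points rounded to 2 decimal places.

(1.95, 4.25)

Paired design: SE = s_d/√n = 4.9/√49 = 0.7000.
z* = 1.645; margin of error = 1.645 × 0.7000 = 1.1515.
3.1 ± 1.1515 → (1.95, 4.25).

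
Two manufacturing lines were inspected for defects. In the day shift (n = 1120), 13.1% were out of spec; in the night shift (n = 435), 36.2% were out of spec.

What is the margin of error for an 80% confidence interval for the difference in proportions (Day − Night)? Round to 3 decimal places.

0.032

SE₁ = √(p̂₁(1−p̂₁)/n₁) = √(0.1310·0.8690/1120) = 0.01008; SE₂ = √(0.3620·0.6380/435) = 0.02304.
Independent samples: SE of the difference = √(SE₁² + SE₂²) = √(0.0001016064 + 0.0005308416) = 0.02515.
z* for 80% confidence is 1.282, so the margin of error is 1.282 × 0.02515 = 0.03224.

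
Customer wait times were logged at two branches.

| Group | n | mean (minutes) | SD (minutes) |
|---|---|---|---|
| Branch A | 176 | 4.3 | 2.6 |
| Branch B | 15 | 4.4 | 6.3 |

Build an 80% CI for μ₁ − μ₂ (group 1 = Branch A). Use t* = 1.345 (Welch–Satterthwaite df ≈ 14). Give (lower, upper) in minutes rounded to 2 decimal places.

(-2.30, 2.10)

Standard errors of each mean: 2.6/√176 = 0.1960 and 6.3/√15 = 1.6267.
SE(x̄₁ − x̄₂) = √(0.1960² + 1.6267²) = 1.6385 for independent samples with unequal variances.
With t* = 1.345, the margin is 1.345 × 1.6385 = 2.2038.
x̄₁ − x̄₂ = 4.3 − 4.4 = -0.1000; the interval is -0.1000 ± 2.2038 = (-2.30, 2.10).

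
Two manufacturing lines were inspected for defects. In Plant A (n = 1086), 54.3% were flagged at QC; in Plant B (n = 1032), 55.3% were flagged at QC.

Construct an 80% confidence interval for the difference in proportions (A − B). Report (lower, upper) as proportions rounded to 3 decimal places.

(-0.038, 0.018)

The two standard errors are √(0.5430×0.4570/1086) = 0.01512 and √(0.5530×0.4470/1032) = 0.01548.
Because the samples are independent, SE_diff = √(0.01512² + 0.01548²) = 0.02164.
Using z* = 1.282 for 80%, ME = 1.282 × 0.02164 = 0.02774.
p̂₁ − p̂₂ = -0.0100; interval -0.0100 ± 0.02774 gives (-0.038, 0.018).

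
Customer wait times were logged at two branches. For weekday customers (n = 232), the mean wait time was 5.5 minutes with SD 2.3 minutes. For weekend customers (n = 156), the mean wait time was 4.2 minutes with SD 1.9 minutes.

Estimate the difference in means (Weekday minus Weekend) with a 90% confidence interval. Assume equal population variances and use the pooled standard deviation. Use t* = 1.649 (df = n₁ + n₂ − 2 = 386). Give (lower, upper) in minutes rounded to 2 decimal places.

(0.93, 1.67)

s_p = √[((n₁−1)s₁² + (n₂−1)s₂²)/(n₁+n₂−2)] = √[(231·2.3² + 155·1.9²)/386] = 2.1483.
SE = 2.1483·√(1/232 + 1/156) = 0.2224.
With t* = 1.649, margin = 1.649 × 0.2224 = 0.3667.
x̄₁ − x̄₂ = 5.5 − 4.2 = 1.3000; interval 1.3000 ± 0.3667 = (0.93, 1.67).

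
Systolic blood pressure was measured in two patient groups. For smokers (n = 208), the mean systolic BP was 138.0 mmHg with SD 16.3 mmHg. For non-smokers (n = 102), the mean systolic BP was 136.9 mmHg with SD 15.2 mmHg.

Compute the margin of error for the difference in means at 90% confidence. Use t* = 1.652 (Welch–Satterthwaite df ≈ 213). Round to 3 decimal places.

SE₁ = s₁/√n₁ = 16.3/√208 = 1.1302; SE₂ = 15.2/√102 = 1.5050.
Independent samples, unequal variances: SE_diff = √(SE₁² + SE₂²) = √(1.27735204 + 2.265025) = 1.8821.
t* = 1.652, so margin of error = 1.652 × 1.8821 = 3.1092.

3.109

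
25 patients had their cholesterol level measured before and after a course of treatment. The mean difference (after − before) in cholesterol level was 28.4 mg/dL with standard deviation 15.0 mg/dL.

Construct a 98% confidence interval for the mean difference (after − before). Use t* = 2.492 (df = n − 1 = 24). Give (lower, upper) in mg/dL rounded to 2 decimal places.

(20.92, 35.88)

Paired design: SE = s_d/√n = 15.0/√25 = 3.0000.
t* = 2.492; margin of error = 2.492 × 3.0000 = 7.4760.
28.4 ± 7.4760 → (20.92, 35.88).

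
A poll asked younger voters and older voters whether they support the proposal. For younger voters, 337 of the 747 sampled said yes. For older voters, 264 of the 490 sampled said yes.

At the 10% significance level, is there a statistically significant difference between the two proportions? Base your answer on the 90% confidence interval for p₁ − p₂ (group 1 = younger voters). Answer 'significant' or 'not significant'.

First, p̂₁ = 337/747 = 0.4511; p̂₂ = 264/490 = 0.5388.
The two standard errors are √(0.4511×0.5489/747) = 0.01821 and √(0.5388×0.4612/490) = 0.02252.
Because the samples are independent, SE_diff = √(0.01821² + 0.02252²) = 0.02896.
Using z* = 1.645 for 90%, ME = 1.645 × 0.02896 = 0.04764.
p̂₁ − p̂₂ = -0.0877; interval -0.0877 ± 0.04764 gives (-0.13534, -0.04006).
The interval (-0.13534, -0.04006) does not contain 0, so the difference is significant.

significant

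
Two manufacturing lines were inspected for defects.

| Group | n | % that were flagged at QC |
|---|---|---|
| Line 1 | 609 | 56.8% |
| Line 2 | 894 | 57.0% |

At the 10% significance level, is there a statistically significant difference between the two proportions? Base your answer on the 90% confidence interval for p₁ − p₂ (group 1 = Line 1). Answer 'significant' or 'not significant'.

Each SE is √(p̂(1−p̂)/n): √(0.5680·0.4320/609) = 0.02007 and √(0.5700·0.4300/894) = 0.01656.
SE(p̂₁ − p̂₂) = √(SE₁² + SE₂²) = √(0.0004028049 + 0.0002742336) = 0.02602, since the two samples are independent.
At 90% confidence z* = 1.645; margin = 1.645 × 0.02602 = 0.04280.
The difference is 0.5680 − 0.5700 = -0.0020, so the interval is -0.0020 ± 0.04280 = (-0.04480, 0.04080).
The interval (-0.04480, 0.04080) contains 0, so the difference is not significant.

not significant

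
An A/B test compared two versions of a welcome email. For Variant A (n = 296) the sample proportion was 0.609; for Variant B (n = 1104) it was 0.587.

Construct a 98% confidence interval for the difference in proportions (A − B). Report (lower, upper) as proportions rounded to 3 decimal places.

(-0.052, 0.096)

SE₁ = √(p̂₁(1−p̂₁)/n₁) = √(0.6090·0.3910/296) = 0.02836; SE₂ = √(0.5870·0.4130/1104) = 0.01482.
Independent samples: SE of the difference = √(SE₁² + SE₂²) = √(0.0008042896 + 0.0002196324) = 0.03200.
z* for 98% confidence is 2.326, so the margin of error is 2.326 × 0.03200 = 0.07443.
Point estimate p̂₁ − p̂₂ = 0.6090 − 0.5870 = 0.0220.
0.0220 ± 0.07443 → (-0.052, 0.096).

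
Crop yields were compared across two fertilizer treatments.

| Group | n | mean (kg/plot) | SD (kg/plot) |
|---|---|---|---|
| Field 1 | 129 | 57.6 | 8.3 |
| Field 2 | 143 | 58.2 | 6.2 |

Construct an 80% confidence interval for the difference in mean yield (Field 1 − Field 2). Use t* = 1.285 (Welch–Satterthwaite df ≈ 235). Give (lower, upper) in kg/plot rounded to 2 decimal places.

Per-group SEs: s₁/√n₁ = 8.3/√129 = 0.7308, s₂/√n₂ = 6.2/√143 = 0.5185.
Unpooled SE of the difference: √(0.53406864 + 0.26884225) = 0.8961.
Margin of error = t* · SE = 1.285 × 0.8961 = 1.1515.
x̄₁ − x̄₂ = 57.6 − 58.2 = -0.6000.
CI: -0.6000 ± 1.1515 = (-1.75, 0.55).

(-1.75, 0.55)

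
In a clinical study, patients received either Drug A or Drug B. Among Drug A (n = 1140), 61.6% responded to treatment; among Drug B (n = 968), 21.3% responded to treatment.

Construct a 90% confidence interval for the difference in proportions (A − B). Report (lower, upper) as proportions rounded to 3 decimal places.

(0.371, 0.435)

Each SE is √(p̂(1−p̂)/n): √(0.6160·0.3840/1140) = 0.01440 and √(0.2130·0.7870/968) = 0.01316.
SE(p̂₁ − p̂₂) = √(SE₁² + SE₂²) = √(0.00020736 + 0.0001731856) = 0.01951, since the two samples are independent.
At 90% confidence z* = 1.645; margin = 1.645 × 0.01951 = 0.03209.
The difference is 0.6160 − 0.2130 = 0.4030, so the interval is 0.4030 ± 0.03209 = (0.371, 0.435).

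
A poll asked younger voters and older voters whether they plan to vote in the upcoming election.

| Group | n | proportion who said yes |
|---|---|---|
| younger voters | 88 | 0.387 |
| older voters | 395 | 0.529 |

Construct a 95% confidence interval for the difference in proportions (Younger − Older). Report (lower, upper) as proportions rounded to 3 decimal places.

(-0.255, -0.029)

SE₁ = √(p̂₁(1−p̂₁)/n₁) = √(0.3870·0.6130/88) = 0.05192; SE₂ = √(0.5290·0.4710/395) = 0.02512.
Independent samples: SE of the difference = √(SE₁² + SE₂²) = √(0.0026956864 + 0.0006310144) = 0.05768.
z* for 95% confidence is 1.960, so the margin of error is 1.960 × 0.05768 = 0.11305.
Point estimate p̂₁ − p̂₂ = 0.3870 − 0.5290 = -0.1420.
-0.1420 ± 0.11305 → (-0.255, -0.029).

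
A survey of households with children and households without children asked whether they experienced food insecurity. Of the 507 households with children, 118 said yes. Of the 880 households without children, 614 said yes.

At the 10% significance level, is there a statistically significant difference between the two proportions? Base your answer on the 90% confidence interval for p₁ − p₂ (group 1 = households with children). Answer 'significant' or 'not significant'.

significant

p̂₁ = 118/507 = 0.2327 and p̂₂ = 614/880 = 0.6977.
SE₁ = √(p̂₁(1−p̂₁)/n₁) = √(0.2327·0.7673/507) = 0.01877; SE₂ = √(0.6977·0.3023/880) = 0.01548.
Independent samples: SE of the difference = √(SE₁² + SE₂²) = √(0.0003523129 + 0.0002396304) = 0.02433.
z* for 90% confidence is 1.645, so the margin of error is 1.645 × 0.02433 = 0.04002.
Point estimate p̂₁ − p̂₂ = 0.2327 − 0.6977 = -0.4650.
-0.4650 ± 0.04002 → (-0.50502, -0.42498).
The interval (-0.50502, -0.42498) does not contain 0, so the difference is significant.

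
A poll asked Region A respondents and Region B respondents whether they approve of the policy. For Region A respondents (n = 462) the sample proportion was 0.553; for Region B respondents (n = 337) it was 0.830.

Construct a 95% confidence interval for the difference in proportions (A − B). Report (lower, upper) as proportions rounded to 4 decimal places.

(-0.3375, -0.2165)

The two standard errors are √(0.5530×0.4470/462) = 0.02313 and √(0.8300×0.1700/337) = 0.02046.
Because the samples are independent, SE_diff = √(0.02313² + 0.02046²) = 0.03088.
Using z* = 1.960 for 95%, ME = 1.960 × 0.03088 = 0.06052.
p̂₁ − p̂₂ = -0.2770; interval -0.2770 ± 0.06052 gives (-0.3375, -0.2165).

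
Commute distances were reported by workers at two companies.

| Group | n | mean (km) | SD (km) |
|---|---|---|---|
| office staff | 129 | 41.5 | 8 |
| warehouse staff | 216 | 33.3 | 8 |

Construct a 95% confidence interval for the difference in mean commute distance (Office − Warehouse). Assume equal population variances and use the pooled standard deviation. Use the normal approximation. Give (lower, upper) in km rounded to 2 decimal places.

(6.46, 9.94)

s_p = √[((n₁−1)s₁² + (n₂−1)s₂²)/(n₁+n₂−2)] = √[(128·8² + 215·8²)/343] = 8.0000.
SE = 8.0000·√(1/129 + 1/216) = 0.8902.
With z* = 1.960, margin = 1.960 × 0.8902 = 1.7448.
x̄₁ − x̄₂ = 41.5 − 33.3 = 8.2000; interval 8.2000 ± 1.7448 = (6.46, 9.94).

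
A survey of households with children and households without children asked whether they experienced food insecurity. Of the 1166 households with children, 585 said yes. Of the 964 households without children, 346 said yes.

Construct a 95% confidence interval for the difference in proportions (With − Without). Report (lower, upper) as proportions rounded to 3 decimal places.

(0.101, 0.185)

Sample proportions: 585/1166 = 0.5017, 346/964 = 0.3589.
Each SE is √(p̂(1−p̂)/n): √(0.5017·0.4983/1166) = 0.01464 and √(0.3589·0.6411/964) = 0.01545.
SE(p̂₁ − p̂₂) = √(SE₁² + SE₂²) = √(0.0002143296 + 0.0002387025) = 0.02128, since the two samples are independent.
At 95% confidence z* = 1.960; margin = 1.960 × 0.02128 = 0.04171.
The difference is 0.5017 − 0.3589 = 0.1428, so the interval is 0.1428 ± 0.04171 = (0.101, 0.185).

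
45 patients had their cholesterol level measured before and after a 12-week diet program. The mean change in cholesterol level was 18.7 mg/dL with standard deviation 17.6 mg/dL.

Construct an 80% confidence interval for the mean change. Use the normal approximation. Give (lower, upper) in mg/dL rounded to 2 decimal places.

(15.34, 22.06)

This is a matched-pairs design, so SE = s_d/√n = 17.6/√45 = 2.6237.
Margin = 1.282 × 2.6237 = 3.3636; the interval is 18.7 ± 3.3636 = (15.34, 22.06).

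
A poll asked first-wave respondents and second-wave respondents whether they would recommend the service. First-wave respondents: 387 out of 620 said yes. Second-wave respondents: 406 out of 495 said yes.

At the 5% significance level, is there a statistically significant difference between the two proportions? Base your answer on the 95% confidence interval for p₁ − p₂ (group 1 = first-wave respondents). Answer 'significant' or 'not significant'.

p̂₁ = 387/620 = 0.6242 and p̂₂ = 406/495 = 0.8202.
SE₁ = √(p̂₁(1−p̂₁)/n₁) = √(0.6242·0.3758/620) = 0.01945; SE₂ = √(0.8202·0.1798/495) = 0.01726.
Independent samples: SE of the difference = √(SE₁² + SE₂²) = √(0.0003783025 + 0.0002979076) = 0.02600.
z* for 95% confidence is 1.960, so the margin of error is 1.960 × 0.02600 = 0.05096.
Point estimate p̂₁ − p̂₂ = 0.6242 − 0.8202 = -0.1960.
-0.1960 ± 0.05096 → (-0.24696, -0.14504).
The interval (-0.24696, -0.14504) does not contain 0, so the difference is significant.

significant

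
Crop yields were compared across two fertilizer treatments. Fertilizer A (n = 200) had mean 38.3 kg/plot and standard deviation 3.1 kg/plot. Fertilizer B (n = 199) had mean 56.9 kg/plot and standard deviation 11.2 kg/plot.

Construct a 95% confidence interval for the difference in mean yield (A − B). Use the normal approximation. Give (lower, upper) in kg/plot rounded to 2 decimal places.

(-20.21, -16.99)

Per-group SEs: s₁/√n₁ = 3.1/√200 = 0.2192, s₂/√n₂ = 11.2/√199 = 0.7939.
Unpooled SE of the difference: √(0.04804864 + 0.63027721) = 0.8236.
Margin of error = z* · SE = 1.960 × 0.8236 = 1.6143.
x̄₁ − x̄₂ = 38.3 − 56.9 = -18.6000.
CI: -18.6000 ± 1.6143 = (-20.21, -16.99).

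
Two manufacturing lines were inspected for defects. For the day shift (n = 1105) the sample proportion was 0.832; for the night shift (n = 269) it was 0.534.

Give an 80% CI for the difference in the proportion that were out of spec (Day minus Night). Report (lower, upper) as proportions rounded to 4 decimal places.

(0.2564, 0.3396)

The two standard errors are √(0.8320×0.1680/1105) = 0.01125 and √(0.5340×0.4660/269) = 0.03041.
Because the samples are independent, SE_diff = √(0.01125² + 0.03041²) = 0.03242.
Using z* = 1.282 for 80%, ME = 1.282 × 0.03242 = 0.04156.
p̂₁ − p̂₂ = 0.2980; interval 0.2980 ± 0.04156 gives (0.2564, 0.3396).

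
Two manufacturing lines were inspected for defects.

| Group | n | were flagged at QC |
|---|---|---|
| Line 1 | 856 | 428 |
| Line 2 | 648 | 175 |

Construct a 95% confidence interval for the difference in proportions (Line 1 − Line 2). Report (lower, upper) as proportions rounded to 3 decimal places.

(0.182, 0.278)

First, p̂₁ = 428/856 = 0.5000; p̂₂ = 175/648 = 0.2701.
The two standard errors are √(0.5000×0.5000/856) = 0.01709 and √(0.2701×0.7299/648) = 0.01744.
Because the samples are independent, SE_diff = √(0.01709² + 0.01744²) = 0.02442.
Using z* = 1.960 for 95%, ME = 1.960 × 0.02442 = 0.04786.
p̂₁ − p̂₂ = 0.2299; interval 0.2299 ± 0.04786 gives (0.182, 0.278).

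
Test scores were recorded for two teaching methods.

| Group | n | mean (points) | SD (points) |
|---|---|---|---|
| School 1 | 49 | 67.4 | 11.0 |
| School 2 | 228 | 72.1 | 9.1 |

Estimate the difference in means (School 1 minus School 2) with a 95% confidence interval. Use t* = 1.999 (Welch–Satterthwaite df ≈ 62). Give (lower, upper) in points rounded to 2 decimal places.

(-8.06, -1.34)

Per-group SEs: s₁/√n₁ = 11.0/√49 = 1.5714, s₂/√n₂ = 9.1/√228 = 0.6027.
Unpooled SE of the difference: √(2.46929796 + 0.36324729) = 1.6830.
Margin of error = t* · SE = 1.999 × 1.6830 = 3.3643.
x̄₁ − x̄₂ = 67.4 − 72.1 = -4.7000.
CI: -4.7000 ± 3.3643 = (-8.06, -1.34).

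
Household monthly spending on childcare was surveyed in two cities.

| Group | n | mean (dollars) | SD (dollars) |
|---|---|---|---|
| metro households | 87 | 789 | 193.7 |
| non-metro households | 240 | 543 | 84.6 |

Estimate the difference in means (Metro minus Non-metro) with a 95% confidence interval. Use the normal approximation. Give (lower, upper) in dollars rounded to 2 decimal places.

(203.91, 288.09)

Standard errors of each mean: 193.7/√87 = 20.7668 and 84.6/√240 = 5.4609.
SE(x̄₁ − x̄₂) = √(20.7668² + 5.4609²) = 21.4728 for independent samples with unequal variances.
With z* = 1.960, the margin is 1.960 × 21.4728 = 42.0867.
x̄₁ − x̄₂ = 789 − 543 = 246.0000; the interval is 246.0000 ± 42.0867 = (203.91, 288.09).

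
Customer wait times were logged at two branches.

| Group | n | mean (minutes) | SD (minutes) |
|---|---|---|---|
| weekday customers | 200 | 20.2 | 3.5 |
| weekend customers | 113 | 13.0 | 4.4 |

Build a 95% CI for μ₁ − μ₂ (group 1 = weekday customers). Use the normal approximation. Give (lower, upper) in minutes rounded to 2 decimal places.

SE₁ = s₁/√n₁ = 3.5/√200 = 0.2475; SE₂ = 4.4/√113 = 0.4139.
Independent samples, unequal variances: SE_diff = √(SE₁² + SE₂²) = √(0.06125625 + 0.17131321) = 0.4823.
z* = 1.960, so margin of error = 1.960 × 0.4823 = 0.9453.
Difference in means = 20.2 − 13.0 = 7.2000.
7.2000 ± 0.9453 → (6.25, 8.15).

(6.25, 8.15)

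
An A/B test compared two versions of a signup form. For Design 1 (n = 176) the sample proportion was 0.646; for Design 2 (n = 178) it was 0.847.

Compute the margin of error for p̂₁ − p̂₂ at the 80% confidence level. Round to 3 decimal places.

The two standard errors are √(0.6460×0.3540/176) = 0.03605 and √(0.8470×0.1530/178) = 0.02698.
Because the samples are independent, SE_diff = √(0.03605² + 0.02698²) = 0.04503.
Using z* = 1.282 for 80%, ME = 1.282 × 0.04503 = 0.05773.

0.058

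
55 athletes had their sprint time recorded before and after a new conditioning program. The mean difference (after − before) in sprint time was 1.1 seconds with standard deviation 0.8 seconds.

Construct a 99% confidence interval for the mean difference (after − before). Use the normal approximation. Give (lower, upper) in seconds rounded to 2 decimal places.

Paired design: SE = s_d/√n = 0.8/√55 = 0.1079.
z* = 2.576; margin of error = 2.576 × 0.1079 = 0.2780.
1.1 ± 0.2780 → (0.82, 1.38).

(0.82, 1.38)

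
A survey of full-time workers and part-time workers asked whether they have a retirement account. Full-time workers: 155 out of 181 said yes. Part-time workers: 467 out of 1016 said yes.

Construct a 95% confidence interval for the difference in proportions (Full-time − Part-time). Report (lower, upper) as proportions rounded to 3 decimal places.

(0.337, 0.456)

Sample proportions: 155/181 = 0.8564, 467/1016 = 0.4596.
Each SE is √(p̂(1−p̂)/n): √(0.8564·0.1436/181) = 0.02607 and √(0.4596·0.5404/1016) = 0.01564.
SE(p̂₁ − p̂₂) = √(SE₁² + SE₂²) = √(0.0006796449 + 0.0002446096) = 0.03040, since the two samples are independent.
At 95% confidence z* = 1.960; margin = 1.960 × 0.03040 = 0.05958.
The difference is 0.8564 − 0.4596 = 0.3968, so the interval is 0.3968 ± 0.05958 = (0.337, 0.456).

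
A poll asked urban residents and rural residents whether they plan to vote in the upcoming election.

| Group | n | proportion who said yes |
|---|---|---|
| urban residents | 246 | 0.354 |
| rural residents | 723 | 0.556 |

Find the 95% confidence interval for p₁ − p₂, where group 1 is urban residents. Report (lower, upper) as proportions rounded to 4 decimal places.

(-0.2719, -0.1321)

SE₁ = √(p̂₁(1−p̂₁)/n₁) = √(0.3540·0.6460/246) = 0.03049; SE₂ = √(0.5560·0.4440/723) = 0.01848.
Independent samples: SE of the difference = √(SE₁² + SE₂²) = √(0.0009296401 + 0.0003415104) = 0.03565.
z* for 95% confidence is 1.960, so the margin of error is 1.960 × 0.03565 = 0.06987.
Point estimate p̂₁ − p̂₂ = 0.3540 − 0.5560 = -0.2020.
-0.2020 ± 0.06987 → (-0.2719, -0.1321).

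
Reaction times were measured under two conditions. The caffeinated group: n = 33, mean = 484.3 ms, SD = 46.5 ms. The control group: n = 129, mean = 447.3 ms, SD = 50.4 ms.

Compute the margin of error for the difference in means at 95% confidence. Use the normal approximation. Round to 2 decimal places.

Per-group SEs: s₁/√n₁ = 46.5/√33 = 8.0946, s₂/√n₂ = 50.4/√129 = 4.4375.
Unpooled SE of the difference: √(65.52254916 + 19.69140625) = 9.2311.
Margin of error = z* · SE = 1.960 × 9.2311 = 18.0930.

18.09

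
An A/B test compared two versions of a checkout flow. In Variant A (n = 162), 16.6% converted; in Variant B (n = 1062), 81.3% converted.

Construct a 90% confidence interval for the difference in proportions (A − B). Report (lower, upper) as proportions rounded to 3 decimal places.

Each SE is √(p̂(1−p̂)/n): √(0.1660·0.8340/162) = 0.02923 and √(0.8130·0.1870/1062) = 0.01196.
SE(p̂₁ − p̂₂) = √(SE₁² + SE₂²) = √(0.0008543929 + 0.0001430416) = 0.03158, since the two samples are independent.
At 90% confidence z* = 1.645; margin = 1.645 × 0.03158 = 0.05195.
The difference is 0.1660 − 0.8130 = -0.6470, so the interval is -0.6470 ± 0.05195 = (-0.699, -0.595).

(-0.699, -0.595)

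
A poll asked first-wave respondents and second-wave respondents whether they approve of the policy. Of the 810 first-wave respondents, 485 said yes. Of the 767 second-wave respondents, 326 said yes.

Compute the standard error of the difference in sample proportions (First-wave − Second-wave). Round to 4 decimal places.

p̂₁ = 485/810 = 0.5988 and p̂₂ = 326/767 = 0.4250.
SE₁ = √(p̂₁(1−p̂₁)/n₁) = √(0.5988·0.4012/810) = 0.01722; SE₂ = √(0.4250·0.5750/767) = 0.01785.
Independent samples: SE of the difference = √(SE₁² + SE₂²) = √(0.0002965284 + 0.0003186225) = 0.02480.

0.0248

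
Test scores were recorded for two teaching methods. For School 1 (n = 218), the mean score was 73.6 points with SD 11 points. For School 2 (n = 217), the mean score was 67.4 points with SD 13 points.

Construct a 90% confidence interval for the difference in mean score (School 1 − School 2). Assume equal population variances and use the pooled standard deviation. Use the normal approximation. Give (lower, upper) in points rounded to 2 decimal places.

(4.30, 8.10)

s_p = √[((n₁−1)s₁² + (n₂−1)s₂²)/(n₁+n₂−2)] = √[(217·11² + 216·13²)/433] = 12.0393.
SE = 12.0393·√(1/218 + 1/217) = 1.1545.
With z* = 1.645, margin = 1.645 × 1.1545 = 1.8992.
x̄₁ − x̄₂ = 73.6 − 67.4 = 6.2000; interval 6.2000 ± 1.8992 = (4.30, 8.10).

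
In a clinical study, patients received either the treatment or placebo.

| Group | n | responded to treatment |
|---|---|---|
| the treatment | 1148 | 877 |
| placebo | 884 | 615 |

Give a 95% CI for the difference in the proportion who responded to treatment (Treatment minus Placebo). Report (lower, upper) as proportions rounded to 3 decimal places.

Sample proportions: 877/1148 = 0.7639, 615/884 = 0.6957.
Each SE is √(p̂(1−p̂)/n): √(0.7639·0.2361/1148) = 0.01253 and √(0.6957·0.3043/884) = 0.01548.
SE(p̂₁ − p̂₂) = √(SE₁² + SE₂²) = √(0.0001570009 + 0.0002396304) = 0.01992, since the two samples are independent.
At 95% confidence z* = 1.960; margin = 1.960 × 0.01992 = 0.03904.
The difference is 0.7639 − 0.6957 = 0.0682, so the interval is 0.0682 ± 0.03904 = (0.029, 0.107).

(0.029, 0.107)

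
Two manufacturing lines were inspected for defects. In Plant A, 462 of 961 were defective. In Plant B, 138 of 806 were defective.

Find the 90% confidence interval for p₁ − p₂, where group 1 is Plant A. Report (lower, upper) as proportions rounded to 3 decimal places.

p̂₁ = 462/961 = 0.4807 and p̂₂ = 138/806 = 0.1712.
SE₁ = √(p̂₁(1−p̂₁)/n₁) = √(0.4807·0.5193/961) = 0.01612; SE₂ = √(0.1712·0.8288/806) = 0.01327.
Independent samples: SE of the difference = √(SE₁² + SE₂²) = √(0.0002598544 + 0.0001760929) = 0.02088.
z* for 90% confidence is 1.645, so the margin of error is 1.645 × 0.02088 = 0.03435.
Point estimate p̂₁ − p̂₂ = 0.4807 − 0.1712 = 0.3095.
0.3095 ± 0.03435 → (0.275, 0.344).

(0.275, 0.344)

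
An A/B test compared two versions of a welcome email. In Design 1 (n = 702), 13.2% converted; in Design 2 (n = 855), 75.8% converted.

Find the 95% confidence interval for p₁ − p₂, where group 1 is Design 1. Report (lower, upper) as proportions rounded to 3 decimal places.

Each SE is √(p̂(1−p̂)/n): √(0.1320·0.8680/702) = 0.01278 and √(0.7580·0.2420/855) = 0.01465.
SE(p̂₁ − p̂₂) = √(SE₁² + SE₂²) = √(0.0001633284 + 0.0002146225) = 0.01944, since the two samples are independent.
At 95% confidence z* = 1.960; margin = 1.960 × 0.01944 = 0.03810.
The difference is 0.1320 − 0.7580 = -0.6260, so the interval is -0.6260 ± 0.03810 = (-0.664, -0.588).

(-0.664, -0.588)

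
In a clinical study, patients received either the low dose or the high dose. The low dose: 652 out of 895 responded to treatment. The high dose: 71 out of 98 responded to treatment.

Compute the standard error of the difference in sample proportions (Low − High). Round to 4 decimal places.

First, p̂₁ = 652/895 = 0.7285; p̂₂ = 71/98 = 0.7245.
The two standard errors are √(0.7285×0.2715/895) = 0.01487 and √(0.7245×0.2755/98) = 0.04513.
Because the samples are independent, SE_diff = √(0.01487² + 0.04513²) = 0.04752.

0.0475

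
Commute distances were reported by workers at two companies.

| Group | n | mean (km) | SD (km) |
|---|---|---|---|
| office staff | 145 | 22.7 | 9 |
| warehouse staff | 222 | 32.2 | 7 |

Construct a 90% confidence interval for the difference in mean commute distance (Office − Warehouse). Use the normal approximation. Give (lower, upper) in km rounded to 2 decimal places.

Per-group SEs: s₁/√n₁ = 9/√145 = 0.7474, s₂/√n₂ = 7/√222 = 0.4698.
Unpooled SE of the difference: √(0.55860676 + 0.22071204) = 0.8828.
Margin of error = z* · SE = 1.645 × 0.8828 = 1.4522.
x̄₁ − x̄₂ = 22.7 − 32.2 = -9.5000.
CI: -9.5000 ± 1.4522 = (-10.95, -8.05).

(-10.95, -8.05)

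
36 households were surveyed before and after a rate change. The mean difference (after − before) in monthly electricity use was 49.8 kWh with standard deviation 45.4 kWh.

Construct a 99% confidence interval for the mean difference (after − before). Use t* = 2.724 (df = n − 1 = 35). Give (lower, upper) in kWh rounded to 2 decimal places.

Paired design: SE = s_d/√n = 45.4/√36 = 7.5667.
t* = 2.724; margin of error = 2.724 × 7.5667 = 20.6117.
49.8 ± 20.6117 → (29.19, 70.41).

(29.19, 70.41)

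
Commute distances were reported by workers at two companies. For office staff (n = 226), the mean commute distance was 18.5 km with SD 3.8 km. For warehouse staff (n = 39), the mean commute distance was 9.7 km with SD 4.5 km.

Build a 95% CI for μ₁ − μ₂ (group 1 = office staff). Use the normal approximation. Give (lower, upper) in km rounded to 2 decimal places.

Per-group SEs: s₁/√n₁ = 3.8/√226 = 0.2528, s₂/√n₂ = 4.5/√39 = 0.7206.
Unpooled SE of the difference: √(0.06390784 + 0.51926436) = 0.7637.
Margin of error = z* · SE = 1.960 × 0.7637 = 1.4969.
x̄₁ − x̄₂ = 18.5 − 9.7 = 8.8000.
CI: 8.8000 ± 1.4969 = (7.30, 10.30).

(7.30, 10.30)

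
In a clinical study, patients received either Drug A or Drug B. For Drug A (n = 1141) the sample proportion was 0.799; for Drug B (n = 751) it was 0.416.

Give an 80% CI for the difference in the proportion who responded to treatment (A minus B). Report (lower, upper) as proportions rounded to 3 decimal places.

(0.355, 0.411)

Each SE is √(p̂(1−p̂)/n): √(0.7990·0.2010/1141) = 0.01186 and √(0.4160·0.5840/751) = 0.01799.
SE(p̂₁ − p̂₂) = √(SE₁² + SE₂²) = √(0.0001406596 + 0.0003236401) = 0.02155, since the two samples are independent.
At 80% confidence z* = 1.282; margin = 1.282 × 0.02155 = 0.02763.
The difference is 0.7990 − 0.4160 = 0.3830, so the interval is 0.3830 ± 0.02763 = (0.355, 0.411).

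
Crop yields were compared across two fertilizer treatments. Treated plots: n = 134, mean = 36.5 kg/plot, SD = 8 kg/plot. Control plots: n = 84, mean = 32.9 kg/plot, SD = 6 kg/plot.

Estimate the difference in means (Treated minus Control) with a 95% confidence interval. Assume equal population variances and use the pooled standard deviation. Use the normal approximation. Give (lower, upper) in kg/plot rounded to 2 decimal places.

(1.61, 5.59)

Pooled variance s_p² = [133·8² + 83·6²] / (134+84−2) = 53.2407, so s_p = 7.2966.
SE_diff = s_p·√(1/n₁ + 1/n₂) = 7.2966·√(1/134 + 1/84) = 1.0154.
z* = 1.960; margin = 1.960 × 1.0154 = 1.9902.
Difference = 36.5 − 32.9 = 3.6000.
3.6000 ± 1.9902 → (1.61, 5.59).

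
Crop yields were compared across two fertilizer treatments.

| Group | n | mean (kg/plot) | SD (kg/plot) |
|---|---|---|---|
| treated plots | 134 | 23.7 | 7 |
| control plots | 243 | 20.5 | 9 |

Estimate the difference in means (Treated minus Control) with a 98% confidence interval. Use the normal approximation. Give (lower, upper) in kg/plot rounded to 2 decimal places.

SE₁ = s₁/√n₁ = 7/√134 = 0.6047; SE₂ = 9/√243 = 0.5774.
Independent samples, unequal variances: SE_diff = √(SE₁² + SE₂²) = √(0.36566209 + 0.33339076) = 0.8361.
z* = 2.326, so margin of error = 2.326 × 0.8361 = 1.9448.
Difference in means = 23.7 − 20.5 = 3.2000.
3.2000 ± 1.9448 → (1.26, 5.14).

(1.26, 5.14)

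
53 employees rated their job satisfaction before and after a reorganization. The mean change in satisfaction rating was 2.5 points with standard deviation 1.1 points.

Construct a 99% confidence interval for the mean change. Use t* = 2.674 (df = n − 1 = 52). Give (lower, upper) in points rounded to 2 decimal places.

Paired design: SE = s_d/√n = 1.1/√53 = 0.1511.
t* = 2.674; margin of error = 2.674 × 0.1511 = 0.4040.
2.5 ± 0.4040 → (2.10, 2.90).

(2.10, 2.90)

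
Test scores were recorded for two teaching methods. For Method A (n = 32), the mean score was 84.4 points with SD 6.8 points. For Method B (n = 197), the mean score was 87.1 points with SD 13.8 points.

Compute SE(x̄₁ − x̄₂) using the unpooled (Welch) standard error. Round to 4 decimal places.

1.5530

Per-group SEs: s₁/√n₁ = 6.8/√32 = 1.2021, s₂/√n₂ = 13.8/√197 = 0.9832.
Unpooled SE of the difference: √(1.44504441 + 0.96668224) = 1.5530.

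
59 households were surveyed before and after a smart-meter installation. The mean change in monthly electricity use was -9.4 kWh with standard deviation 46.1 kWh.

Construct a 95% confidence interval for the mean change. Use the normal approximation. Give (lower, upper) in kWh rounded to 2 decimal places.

This is a matched-pairs design, so SE = s_d/√n = 46.1/√59 = 6.0017.
Margin = 1.960 × 6.0017 = 11.7633; the interval is -9.4 ± 11.7633 = (-21.16, 2.36).

(-21.16, 2.36)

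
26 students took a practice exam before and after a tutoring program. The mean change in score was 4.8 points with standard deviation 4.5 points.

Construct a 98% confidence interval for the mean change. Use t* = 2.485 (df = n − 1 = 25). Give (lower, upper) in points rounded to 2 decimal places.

(2.61, 6.99)

Paired design: SE = s_d/√n = 4.5/√26 = 0.8825.
t* = 2.485; margin of error = 2.485 × 0.8825 = 2.1930.
4.8 ± 2.1930 → (2.61, 6.99).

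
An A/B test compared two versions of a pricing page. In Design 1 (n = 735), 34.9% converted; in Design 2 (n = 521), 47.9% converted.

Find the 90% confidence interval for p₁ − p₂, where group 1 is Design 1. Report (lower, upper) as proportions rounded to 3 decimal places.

The two standard errors are √(0.3490×0.6510/735) = 0.01758 and √(0.4790×0.5210/521) = 0.02189.
Because the samples are independent, SE_diff = √(0.01758² + 0.02189²) = 0.02808.
Using z* = 1.645 for 90%, ME = 1.645 × 0.02808 = 0.04619.
p̂₁ − p̂₂ = -0.1300; interval -0.1300 ± 0.04619 gives (-0.176, -0.084).

(-0.176, -0.084)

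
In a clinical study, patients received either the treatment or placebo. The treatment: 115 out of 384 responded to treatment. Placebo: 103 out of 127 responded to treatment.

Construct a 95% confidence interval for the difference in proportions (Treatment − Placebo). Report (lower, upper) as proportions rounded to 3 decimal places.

First, p̂₁ = 115/384 = 0.2995; p̂₂ = 103/127 = 0.8110.
The two standard errors are √(0.2995×0.7005/384) = 0.02337 and √(0.8110×0.1890/127) = 0.03474.
Because the samples are independent, SE_diff = √(0.02337² + 0.03474²) = 0.04187.
Using z* = 1.960 for 95%, ME = 1.960 × 0.04187 = 0.08207.
p̂₁ − p̂₂ = -0.5115; interval -0.5115 ± 0.08207 gives (-0.594, -0.429).

(-0.594, -0.429)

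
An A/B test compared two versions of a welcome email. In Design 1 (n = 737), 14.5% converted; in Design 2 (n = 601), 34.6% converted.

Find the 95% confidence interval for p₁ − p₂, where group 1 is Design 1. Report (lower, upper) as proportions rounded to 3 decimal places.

SE₁ = √(p̂₁(1−p̂₁)/n₁) = √(0.1450·0.8550/737) = 0.01297; SE₂ = √(0.3460·0.6540/601) = 0.01940.
Independent samples: SE of the difference = √(SE₁² + SE₂²) = √(0.0001682209 + 0.00037636) = 0.02334.
z* for 95% confidence is 1.960, so the margin of error is 1.960 × 0.02334 = 0.04575.
Point estimate p̂₁ − p̂₂ = 0.1450 − 0.3460 = -0.2010.
-0.2010 ± 0.04575 → (-0.247, -0.155).

(-0.247, -0.155)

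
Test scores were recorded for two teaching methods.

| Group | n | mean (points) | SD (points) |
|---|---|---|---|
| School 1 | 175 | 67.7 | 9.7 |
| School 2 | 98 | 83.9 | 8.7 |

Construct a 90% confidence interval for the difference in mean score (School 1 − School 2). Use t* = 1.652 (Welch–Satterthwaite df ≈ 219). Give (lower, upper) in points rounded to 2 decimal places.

Standard errors of each mean: 9.7/√175 = 0.7333 and 8.7/√98 = 0.8788.
SE(x̄₁ − x̄₂) = √(0.7333² + 0.8788²) = 1.1446 for independent samples with unequal variances.
With t* = 1.652, the margin is 1.652 × 1.1446 = 1.8909.
x̄₁ − x̄₂ = 67.7 − 83.9 = -16.2000; the interval is -16.2000 ± 1.8909 = (-18.09, -14.31).

(-18.09, -14.31)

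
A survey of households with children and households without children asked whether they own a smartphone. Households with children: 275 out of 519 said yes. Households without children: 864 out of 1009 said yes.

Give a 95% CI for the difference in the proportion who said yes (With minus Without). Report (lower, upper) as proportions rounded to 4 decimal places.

First, p̂₁ = 275/519 = 0.5299; p̂₂ = 864/1009 = 0.8563.
The two standard errors are √(0.5299×0.4701/519) = 0.02191 and √(0.8563×0.1437/1009) = 0.01104.
Because the samples are independent, SE_diff = √(0.02191² + 0.01104²) = 0.02453.
Using z* = 1.960 for 95%, ME = 1.960 × 0.02453 = 0.04808.
p̂₁ − p̂₂ = -0.3264; interval -0.3264 ± 0.04808 gives (-0.3745, -0.2783).

(-0.3745, -0.2783)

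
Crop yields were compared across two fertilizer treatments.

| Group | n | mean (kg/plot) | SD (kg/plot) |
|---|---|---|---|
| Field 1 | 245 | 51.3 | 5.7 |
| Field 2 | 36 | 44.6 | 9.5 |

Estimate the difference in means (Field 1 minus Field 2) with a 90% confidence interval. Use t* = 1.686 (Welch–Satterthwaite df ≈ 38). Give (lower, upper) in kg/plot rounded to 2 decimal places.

(3.96, 9.44)

Per-group SEs: s₁/√n₁ = 5.7/√245 = 0.3642, s₂/√n₂ = 9.5/√36 = 1.5833.
Unpooled SE of the difference: √(0.13264164 + 2.50683889) = 1.6246.
Margin of error = t* · SE = 1.686 × 1.6246 = 2.7391.
x̄₁ − x̄₂ = 51.3 − 44.6 = 6.7000.
CI: 6.7000 ± 2.7391 = (3.96, 9.44).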